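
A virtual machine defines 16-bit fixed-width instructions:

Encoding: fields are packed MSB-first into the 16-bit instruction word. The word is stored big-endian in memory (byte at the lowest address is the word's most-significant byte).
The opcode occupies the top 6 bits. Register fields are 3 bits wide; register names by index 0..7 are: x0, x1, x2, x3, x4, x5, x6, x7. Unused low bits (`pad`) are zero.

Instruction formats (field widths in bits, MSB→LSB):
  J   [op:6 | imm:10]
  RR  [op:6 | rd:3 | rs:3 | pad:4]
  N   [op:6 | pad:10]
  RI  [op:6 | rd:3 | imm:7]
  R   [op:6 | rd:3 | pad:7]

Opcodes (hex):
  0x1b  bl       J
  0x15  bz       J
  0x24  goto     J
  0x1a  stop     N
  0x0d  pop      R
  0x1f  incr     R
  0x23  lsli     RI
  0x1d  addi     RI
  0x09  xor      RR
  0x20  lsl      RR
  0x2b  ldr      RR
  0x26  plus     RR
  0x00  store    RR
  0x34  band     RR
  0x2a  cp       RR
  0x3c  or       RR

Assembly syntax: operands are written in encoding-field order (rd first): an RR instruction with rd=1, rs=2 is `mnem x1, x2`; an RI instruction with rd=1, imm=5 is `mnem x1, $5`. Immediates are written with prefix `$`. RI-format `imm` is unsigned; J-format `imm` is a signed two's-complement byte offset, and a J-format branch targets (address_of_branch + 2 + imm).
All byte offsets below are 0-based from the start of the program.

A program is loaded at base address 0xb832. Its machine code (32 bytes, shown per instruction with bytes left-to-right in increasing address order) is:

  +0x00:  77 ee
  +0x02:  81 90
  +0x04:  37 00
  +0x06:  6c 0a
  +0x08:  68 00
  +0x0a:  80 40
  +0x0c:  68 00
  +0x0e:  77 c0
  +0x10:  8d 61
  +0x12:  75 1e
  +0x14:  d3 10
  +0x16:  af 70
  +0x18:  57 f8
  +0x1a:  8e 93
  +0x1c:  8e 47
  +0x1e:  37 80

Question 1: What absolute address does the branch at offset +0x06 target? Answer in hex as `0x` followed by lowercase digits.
0xb844

@+06  big-endian(6c 0a) = 0x6c0a
  opcode bits[15:10]=0x1b: bl/J
  imm: (w>>0)&0x3ff=0xa → $10
  target = base 0xb832 + off 0x06 + 2 + imm 10 = 0xb844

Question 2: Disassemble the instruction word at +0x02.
lsl x3, x1

@+02  big-endian(81 90) = 0x8190
  opcode bits[15:10]=0x20: lsl/RR
  [9:7] rd=3 = x3
  [6:4] rs=1 = x1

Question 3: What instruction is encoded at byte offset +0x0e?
addi x7, $64

+0x0e: 77 c0 ⇒ word 0x77c0 (big)
  op=0x77c0>>10=0x1d ⇒ addi (RI)
  rd@[9:7]=0x7 ⇒ x7
  imm@[6:0]=0x40 ⇒ $64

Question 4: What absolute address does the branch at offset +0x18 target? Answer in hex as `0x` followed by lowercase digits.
0xb844

off 0x18: read 57 f8 as big → 0x57f8
  opcode bits[15:10]=0x15: bz/J
  imm@[9:0]=0x3f8 (s10→-8) ⇒ $-8
  target = base 0xb832 + off 0x18 + 2 + imm -8 = 0xb844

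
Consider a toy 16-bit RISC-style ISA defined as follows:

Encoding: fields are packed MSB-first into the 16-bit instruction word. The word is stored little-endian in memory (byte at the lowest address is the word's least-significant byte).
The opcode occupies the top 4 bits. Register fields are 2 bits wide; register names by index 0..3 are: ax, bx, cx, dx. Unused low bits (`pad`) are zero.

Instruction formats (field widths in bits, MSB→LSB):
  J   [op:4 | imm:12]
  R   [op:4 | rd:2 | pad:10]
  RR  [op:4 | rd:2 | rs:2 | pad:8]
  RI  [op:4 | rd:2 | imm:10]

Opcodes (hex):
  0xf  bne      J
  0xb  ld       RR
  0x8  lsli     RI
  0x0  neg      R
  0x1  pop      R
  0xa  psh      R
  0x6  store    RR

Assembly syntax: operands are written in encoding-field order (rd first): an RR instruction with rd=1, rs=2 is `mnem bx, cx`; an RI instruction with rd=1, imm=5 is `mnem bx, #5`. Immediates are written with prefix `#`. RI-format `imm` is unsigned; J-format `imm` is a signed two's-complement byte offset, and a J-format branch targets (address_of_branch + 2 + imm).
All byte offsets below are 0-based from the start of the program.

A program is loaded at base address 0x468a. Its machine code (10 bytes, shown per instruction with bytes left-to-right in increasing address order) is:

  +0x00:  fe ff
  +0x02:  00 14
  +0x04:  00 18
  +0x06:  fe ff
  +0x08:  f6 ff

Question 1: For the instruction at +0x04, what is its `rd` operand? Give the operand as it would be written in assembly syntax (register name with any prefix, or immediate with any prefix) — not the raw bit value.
@+04  little-endian(00 18) = 0x1800
  op=0x1800>>12=0x1 ⇒ pop (R)
  [11:10] rd=2 = cx

cx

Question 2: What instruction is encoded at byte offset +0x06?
@+06  little-endian(fe ff) = 0xfffe
  opcode bits[15:12]=0xf: bne/J
  imm@[11:0]=0xffe (s12→-2) ⇒ #-2

bne #-2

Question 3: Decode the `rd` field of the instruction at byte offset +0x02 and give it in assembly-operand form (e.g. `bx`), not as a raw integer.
bx

+0x02: 00 14 ⇒ word 0x1400 (little)
  top 4b → 0x1 → pop [R]
  [11:10] rd=1 = bx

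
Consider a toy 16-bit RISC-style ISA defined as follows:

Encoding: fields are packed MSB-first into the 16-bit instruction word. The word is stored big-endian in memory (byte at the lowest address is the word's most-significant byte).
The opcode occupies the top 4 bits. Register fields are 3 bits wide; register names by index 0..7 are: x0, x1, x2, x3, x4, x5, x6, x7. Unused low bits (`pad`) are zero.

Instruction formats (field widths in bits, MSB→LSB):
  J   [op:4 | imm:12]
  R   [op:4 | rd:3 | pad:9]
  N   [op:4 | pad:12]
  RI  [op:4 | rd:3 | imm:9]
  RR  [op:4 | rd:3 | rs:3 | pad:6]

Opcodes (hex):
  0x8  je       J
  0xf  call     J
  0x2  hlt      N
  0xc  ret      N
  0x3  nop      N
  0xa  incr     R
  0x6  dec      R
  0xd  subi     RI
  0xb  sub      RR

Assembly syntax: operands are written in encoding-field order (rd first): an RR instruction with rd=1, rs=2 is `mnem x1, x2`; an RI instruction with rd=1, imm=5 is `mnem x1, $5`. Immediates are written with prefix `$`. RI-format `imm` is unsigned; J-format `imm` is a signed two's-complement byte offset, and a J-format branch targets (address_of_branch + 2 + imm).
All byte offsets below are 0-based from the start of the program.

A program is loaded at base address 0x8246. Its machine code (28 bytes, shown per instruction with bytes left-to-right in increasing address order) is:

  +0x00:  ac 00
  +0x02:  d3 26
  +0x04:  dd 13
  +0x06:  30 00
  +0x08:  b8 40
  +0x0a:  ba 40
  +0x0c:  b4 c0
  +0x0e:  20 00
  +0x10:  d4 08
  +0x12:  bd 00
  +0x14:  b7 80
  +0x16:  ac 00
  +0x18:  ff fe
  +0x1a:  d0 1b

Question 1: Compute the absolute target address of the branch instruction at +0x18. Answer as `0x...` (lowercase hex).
off 0x18: read ff fe as big → 0xfffe
  opcode bits[15:12]=0xf: call/J
  imm: (w>>0)&0xfff=0xffe (s12→-2) → $-2
  target = base 0x8246 + off 0x18 + 2 + imm -2 = 0x825e

0x825e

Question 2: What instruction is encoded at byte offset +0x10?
subi x2, $8

[10] d4 08 → 0xd408
  op=0xd408>>12=0xd ⇒ subi (RI)
  rd: (w>>9)&0x7=0x2 → x2
  imm: (w>>0)&0x1ff=0x8 → $8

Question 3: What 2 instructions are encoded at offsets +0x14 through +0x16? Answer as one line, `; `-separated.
sub x3, x6; incr x6

off 0x14: read b7 80 as big → 0xb780
  top 4b → 0xb → sub [RR]
  [11:9] rd=3 = x3
  [8:6] rs=6 = x6
off 0x16: read ac 00 as big → 0xac00
  top 4b → 0xa → incr [R]
  [11:9] rd=6 = x6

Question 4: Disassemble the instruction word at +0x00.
incr x6

+0x00: ac 00 ⇒ word 0xac00 (big)
  opcode bits[15:12]=0xa: incr/R
  [11:9] rd=6 = x6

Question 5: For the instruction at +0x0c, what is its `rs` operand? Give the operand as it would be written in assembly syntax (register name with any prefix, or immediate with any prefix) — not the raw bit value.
[0c] b4 c0 → 0xb4c0
  opcode bits[15:12]=0xb: sub/RR
  rd@[11:9]=0x2 ⇒ x2
  rs@[8:6]=0x3 ⇒ x3

x3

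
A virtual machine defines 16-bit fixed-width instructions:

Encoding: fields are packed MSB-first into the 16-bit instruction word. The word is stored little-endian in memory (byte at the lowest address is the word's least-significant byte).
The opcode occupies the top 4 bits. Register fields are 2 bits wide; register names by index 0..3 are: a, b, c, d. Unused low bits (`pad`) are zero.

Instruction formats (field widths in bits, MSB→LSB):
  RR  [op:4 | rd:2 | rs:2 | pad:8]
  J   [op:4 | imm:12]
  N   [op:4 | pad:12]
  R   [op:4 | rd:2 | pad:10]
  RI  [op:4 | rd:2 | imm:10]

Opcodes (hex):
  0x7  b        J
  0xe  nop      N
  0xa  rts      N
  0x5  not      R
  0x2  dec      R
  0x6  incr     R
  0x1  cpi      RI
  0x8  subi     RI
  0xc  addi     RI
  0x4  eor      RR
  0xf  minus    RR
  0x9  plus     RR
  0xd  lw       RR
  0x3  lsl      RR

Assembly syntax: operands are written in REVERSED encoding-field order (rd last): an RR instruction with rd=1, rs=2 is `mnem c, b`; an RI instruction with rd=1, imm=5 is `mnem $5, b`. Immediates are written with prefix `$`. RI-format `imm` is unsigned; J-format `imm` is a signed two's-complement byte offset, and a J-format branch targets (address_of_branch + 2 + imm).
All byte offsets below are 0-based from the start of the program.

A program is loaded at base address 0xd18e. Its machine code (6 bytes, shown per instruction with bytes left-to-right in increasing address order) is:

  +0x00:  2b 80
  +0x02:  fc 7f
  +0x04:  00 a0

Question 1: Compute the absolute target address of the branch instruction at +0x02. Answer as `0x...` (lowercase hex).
0xd18e

off 0x02: read fc 7f as little → 0x7ffc
  op=0x7ffc>>12=0x7 ⇒ b (J)
  imm@[11:0]=0xffc (s12→-4) ⇒ $-4
  target = base 0xd18e + off 0x02 + 2 + imm -4 = 0xd18e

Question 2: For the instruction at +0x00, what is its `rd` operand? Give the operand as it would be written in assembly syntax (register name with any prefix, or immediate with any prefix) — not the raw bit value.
a

off 0x00: read 2b 80 as little → 0x802b
  top 4b → 0x8 → subi [RI]
  [11:10] rd=0 = a
  [9:0] imm=43 = $43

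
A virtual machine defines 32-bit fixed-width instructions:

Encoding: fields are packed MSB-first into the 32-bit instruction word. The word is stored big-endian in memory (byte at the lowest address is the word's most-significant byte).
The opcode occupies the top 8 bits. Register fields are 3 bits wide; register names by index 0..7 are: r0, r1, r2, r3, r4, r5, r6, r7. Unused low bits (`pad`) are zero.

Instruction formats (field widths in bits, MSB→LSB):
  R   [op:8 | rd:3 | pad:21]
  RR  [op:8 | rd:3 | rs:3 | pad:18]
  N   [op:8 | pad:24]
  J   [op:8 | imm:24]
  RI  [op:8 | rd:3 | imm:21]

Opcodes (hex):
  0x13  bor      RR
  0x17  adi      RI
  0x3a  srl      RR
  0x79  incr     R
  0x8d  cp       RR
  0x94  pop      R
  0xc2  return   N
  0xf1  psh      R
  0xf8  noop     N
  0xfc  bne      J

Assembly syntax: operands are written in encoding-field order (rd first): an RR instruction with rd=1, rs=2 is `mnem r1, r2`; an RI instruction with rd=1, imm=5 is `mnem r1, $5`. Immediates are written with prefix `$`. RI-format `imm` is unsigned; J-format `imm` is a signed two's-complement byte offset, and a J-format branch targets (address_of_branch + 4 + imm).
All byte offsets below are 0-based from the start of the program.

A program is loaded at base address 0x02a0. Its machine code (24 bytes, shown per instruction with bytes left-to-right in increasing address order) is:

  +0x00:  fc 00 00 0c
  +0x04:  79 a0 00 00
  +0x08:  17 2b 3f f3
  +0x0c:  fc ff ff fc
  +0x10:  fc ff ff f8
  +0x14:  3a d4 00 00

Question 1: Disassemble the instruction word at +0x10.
+0x10: fc ff ff f8 ⇒ word 0xfcfffff8 (big)
  opcode bits[31:24]=0xfc: bne/J
  [23:0] imm=16777208 (s24→-8) = $-8

bne $-8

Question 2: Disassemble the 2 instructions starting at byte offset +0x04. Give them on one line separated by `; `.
+0x04: 79 a0 00 00 ⇒ word 0x79a00000 (big)
  opcode bits[31:24]=0x79: incr/R
  rd@[23:21]=0x5 ⇒ r5
+0x08: 17 2b 3f f3 ⇒ word 0x172b3ff3 (big)
  opcode bits[31:24]=0x17: adi/RI
  rd@[23:21]=0x1 ⇒ r1
  imm@[20:0]=0xb3ff3 ⇒ $737267

incr r5; adi r1, $737267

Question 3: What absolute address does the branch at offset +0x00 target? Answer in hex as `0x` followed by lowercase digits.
0x02b0

+0x00: fc 00 00 0c ⇒ word 0xfc00000c (big)
  opcode bits[31:24]=0xfc: bne/J
  [23:0] imm=12 = $12
  target = base 0x02a0 + off 0x00 + 4 + imm 12 = 0x02b0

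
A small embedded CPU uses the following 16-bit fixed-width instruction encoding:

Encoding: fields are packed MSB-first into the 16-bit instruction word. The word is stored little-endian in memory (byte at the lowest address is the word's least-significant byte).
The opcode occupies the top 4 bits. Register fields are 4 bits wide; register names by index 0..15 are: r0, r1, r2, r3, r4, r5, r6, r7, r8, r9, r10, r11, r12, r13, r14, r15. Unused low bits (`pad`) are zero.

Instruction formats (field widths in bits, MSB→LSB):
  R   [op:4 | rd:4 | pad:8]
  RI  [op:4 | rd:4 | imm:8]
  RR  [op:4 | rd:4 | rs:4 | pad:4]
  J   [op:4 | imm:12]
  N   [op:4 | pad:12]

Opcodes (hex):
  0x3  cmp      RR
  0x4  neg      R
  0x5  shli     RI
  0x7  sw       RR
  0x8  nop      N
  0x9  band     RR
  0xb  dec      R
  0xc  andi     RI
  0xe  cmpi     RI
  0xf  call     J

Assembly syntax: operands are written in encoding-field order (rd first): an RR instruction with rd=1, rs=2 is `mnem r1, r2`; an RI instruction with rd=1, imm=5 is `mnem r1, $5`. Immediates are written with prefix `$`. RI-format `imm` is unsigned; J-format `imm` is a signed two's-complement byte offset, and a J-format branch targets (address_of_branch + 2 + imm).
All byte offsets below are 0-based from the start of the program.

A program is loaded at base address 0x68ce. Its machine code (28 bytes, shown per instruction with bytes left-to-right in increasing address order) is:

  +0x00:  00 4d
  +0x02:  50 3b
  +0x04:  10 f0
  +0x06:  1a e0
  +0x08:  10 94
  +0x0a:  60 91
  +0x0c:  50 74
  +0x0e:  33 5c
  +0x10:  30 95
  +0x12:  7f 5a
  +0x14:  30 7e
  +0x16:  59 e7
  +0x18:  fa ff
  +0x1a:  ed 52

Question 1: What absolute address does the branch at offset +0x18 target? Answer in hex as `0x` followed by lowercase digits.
@+18  little-endian(fa ff) = 0xfffa
  top 4b → 0xf → call [J]
  imm@[11:0]=0xffa (s12→-6) ⇒ $-6
  target = base 0x68ce + off 0x18 + 2 + imm -6 = 0x68e2

0x68e2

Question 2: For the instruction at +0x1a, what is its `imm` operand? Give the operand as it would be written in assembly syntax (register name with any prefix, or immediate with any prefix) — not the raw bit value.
off 0x1a: read ed 52 as little → 0x52ed
  top 4b → 0x5 → shli [RI]
  [11:8] rd=2 = r2
  [7:0] imm=237 = $237

$237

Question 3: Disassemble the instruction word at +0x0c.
sw r4, r5

@+0c  little-endian(50 74) = 0x7450
  top 4b → 0x7 → sw [RR]
  rd@[11:8]=0x4 ⇒ r4
  rs@[7:4]=0x5 ⇒ r5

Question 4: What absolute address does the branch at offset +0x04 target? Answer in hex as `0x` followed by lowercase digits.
@+04  little-endian(10 f0) = 0xf010
  top 4b → 0xf → call [J]
  [11:0] imm=16 = $16
  target = base 0x68ce + off 0x04 + 2 + imm 16 = 0x68e4

0x68e4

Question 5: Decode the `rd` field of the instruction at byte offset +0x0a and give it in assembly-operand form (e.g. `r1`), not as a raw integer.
+0x0a: 60 91 ⇒ word 0x9160 (little)
  opcode bits[15:12]=0x9: band/RR
  rd@[11:8]=0x1 ⇒ r1
  rs@[7:4]=0x6 ⇒ r6

r1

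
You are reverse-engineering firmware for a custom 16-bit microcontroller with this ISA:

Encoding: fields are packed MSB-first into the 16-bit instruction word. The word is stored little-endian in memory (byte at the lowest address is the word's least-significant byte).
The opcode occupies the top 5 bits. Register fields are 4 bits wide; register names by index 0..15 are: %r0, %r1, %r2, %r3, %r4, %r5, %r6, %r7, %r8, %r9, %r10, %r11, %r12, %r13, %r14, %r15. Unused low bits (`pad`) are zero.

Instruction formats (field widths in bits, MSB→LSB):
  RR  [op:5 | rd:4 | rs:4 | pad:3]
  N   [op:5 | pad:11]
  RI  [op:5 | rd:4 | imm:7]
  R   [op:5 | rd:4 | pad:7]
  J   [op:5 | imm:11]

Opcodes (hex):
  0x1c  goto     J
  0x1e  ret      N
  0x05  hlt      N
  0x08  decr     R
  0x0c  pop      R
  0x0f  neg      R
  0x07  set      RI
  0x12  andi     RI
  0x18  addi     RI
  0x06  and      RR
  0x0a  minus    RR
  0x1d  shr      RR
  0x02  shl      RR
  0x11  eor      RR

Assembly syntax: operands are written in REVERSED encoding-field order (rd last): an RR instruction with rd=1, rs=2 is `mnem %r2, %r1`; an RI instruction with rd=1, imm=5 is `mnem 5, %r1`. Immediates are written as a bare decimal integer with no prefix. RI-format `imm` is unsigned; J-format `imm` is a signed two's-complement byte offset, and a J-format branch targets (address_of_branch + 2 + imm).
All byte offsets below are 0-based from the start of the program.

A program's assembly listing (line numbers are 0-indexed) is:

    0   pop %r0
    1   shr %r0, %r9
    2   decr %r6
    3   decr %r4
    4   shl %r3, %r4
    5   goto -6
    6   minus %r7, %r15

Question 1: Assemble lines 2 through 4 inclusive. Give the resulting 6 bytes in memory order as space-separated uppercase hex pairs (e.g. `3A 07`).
00 43 00 42 18 12

2. decr fields op=0x8:5|rd=6:4|pad=0:7 → word 4300h → 00 43
3. decr fields op=0x8:5|rd=4:4|pad=0:7 → word 4200h → 00 42
4. shl fields op=0x2:5|rd=4:4|rs=3:4|pad=0:3 → word 1218h → 18 12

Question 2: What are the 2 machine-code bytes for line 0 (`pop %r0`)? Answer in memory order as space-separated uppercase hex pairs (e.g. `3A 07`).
00 60

L0: pop op=0xc:5|rd=0:4|pad=0:7 ⇒ 0x6000 ⇒ little 00 60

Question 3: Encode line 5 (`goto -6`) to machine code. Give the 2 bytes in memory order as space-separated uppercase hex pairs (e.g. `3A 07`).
line 5 (goto): pack op=0x1c:5|imm=-6:11 = 0xe7fa; little→ fa e7

FA E7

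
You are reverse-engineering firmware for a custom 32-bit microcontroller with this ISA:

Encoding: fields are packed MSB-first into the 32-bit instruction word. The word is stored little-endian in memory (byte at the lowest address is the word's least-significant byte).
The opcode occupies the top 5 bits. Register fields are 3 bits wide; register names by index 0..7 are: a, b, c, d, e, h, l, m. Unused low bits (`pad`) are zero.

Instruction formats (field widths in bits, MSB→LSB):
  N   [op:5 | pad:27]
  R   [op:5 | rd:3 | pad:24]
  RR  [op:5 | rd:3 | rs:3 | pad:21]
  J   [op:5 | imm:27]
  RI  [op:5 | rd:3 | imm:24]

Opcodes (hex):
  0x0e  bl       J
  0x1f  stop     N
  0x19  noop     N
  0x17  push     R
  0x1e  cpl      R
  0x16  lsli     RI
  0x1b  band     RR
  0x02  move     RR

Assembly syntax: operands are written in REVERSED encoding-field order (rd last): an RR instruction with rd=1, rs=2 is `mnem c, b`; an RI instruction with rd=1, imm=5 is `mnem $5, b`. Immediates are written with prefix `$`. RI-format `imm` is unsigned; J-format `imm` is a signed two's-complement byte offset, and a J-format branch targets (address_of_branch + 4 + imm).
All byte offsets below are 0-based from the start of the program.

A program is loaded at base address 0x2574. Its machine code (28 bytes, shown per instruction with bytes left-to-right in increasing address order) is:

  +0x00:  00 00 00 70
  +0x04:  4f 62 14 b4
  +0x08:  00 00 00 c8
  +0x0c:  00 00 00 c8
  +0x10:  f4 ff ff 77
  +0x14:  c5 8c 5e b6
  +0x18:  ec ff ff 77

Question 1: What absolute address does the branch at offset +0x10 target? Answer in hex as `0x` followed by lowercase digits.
@+10  little-endian(f4 ff ff 77) = 0x77fffff4
  op=0x77fffff4>>27=0xe ⇒ bl (J)
  imm@[26:0]=0x7fffff4 (s27→-12) ⇒ $-12
  target = base 0x2574 + off 0x10 + 4 + imm -12 = 0x257c

0x257c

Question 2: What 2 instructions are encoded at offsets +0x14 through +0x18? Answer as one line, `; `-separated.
+0x14: c5 8c 5e b6 ⇒ word 0xb65e8cc5 (little)
  top 5b → 0x16 → lsli [RI]
  [26:24] rd=6 = l
  [23:0] imm=6196421 = $6196421
+0x18: ec ff ff 77 ⇒ word 0x77ffffec (little)
  top 5b → 0xe → bl [J]
  [26:0] imm=134217708 (s27→-20) = $-20

lsli $6196421, l; bl $-20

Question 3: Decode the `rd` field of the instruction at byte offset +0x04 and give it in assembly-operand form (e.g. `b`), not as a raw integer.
[04] 4f 62 14 b4 → 0xb414624f
  opcode bits[31:27]=0x16: lsli/RI
  rd@[26:24]=0x4 ⇒ e
  imm@[23:0]=0x14624f ⇒ $1335887

e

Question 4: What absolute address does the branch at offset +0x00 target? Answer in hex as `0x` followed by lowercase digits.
@+00  little-endian(00 00 00 70) = 0x70000000
  op=0x70000000>>27=0xe ⇒ bl (J)
  imm: (w>>0)&0x7ffffff=0x0 → $0
  target = base 0x2574 + off 0x00 + 4 + imm 0 = 0x2578

0x2578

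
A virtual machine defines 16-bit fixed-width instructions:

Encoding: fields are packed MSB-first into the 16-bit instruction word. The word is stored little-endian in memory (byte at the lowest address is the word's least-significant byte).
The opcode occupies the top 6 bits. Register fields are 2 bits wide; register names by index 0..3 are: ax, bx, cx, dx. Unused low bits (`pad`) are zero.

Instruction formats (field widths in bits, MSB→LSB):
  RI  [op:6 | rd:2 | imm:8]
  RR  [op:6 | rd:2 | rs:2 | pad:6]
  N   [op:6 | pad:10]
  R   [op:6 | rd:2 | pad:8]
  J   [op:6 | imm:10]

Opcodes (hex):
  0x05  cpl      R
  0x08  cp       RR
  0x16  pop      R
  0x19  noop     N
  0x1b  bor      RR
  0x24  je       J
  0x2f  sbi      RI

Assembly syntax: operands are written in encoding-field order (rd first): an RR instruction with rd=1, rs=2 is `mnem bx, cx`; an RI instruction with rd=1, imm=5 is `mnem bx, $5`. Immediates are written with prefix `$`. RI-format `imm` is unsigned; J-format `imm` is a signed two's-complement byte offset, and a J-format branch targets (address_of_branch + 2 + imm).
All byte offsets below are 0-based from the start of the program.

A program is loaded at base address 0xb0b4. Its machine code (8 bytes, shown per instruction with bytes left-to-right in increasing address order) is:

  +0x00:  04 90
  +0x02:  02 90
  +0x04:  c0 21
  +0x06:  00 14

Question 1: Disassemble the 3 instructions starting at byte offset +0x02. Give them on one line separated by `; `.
je $2; cp bx, dx; cpl ax

+0x02: 02 90 ⇒ word 0x9002 (little)
  op=0x9002>>10=0x24 ⇒ je (J)
  [9:0] imm=2 = $2
+0x04: c0 21 ⇒ word 0x21c0 (little)
  op=0x21c0>>10=0x8 ⇒ cp (RR)
  [9:8] rd=1 = bx
  [7:6] rs=3 = dx
+0x06: 00 14 ⇒ word 0x1400 (little)
  op=0x1400>>10=0x5 ⇒ cpl (R)
  [9:8] rd=0 = ax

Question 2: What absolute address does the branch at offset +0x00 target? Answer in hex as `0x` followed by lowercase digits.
0xb0ba

off 0x00: read 04 90 as little → 0x9004
  opcode bits[15:10]=0x24: je/J
  [9:0] imm=4 = $4
  target = base 0xb0b4 + off 0x00 + 2 + imm 4 = 0xb0ba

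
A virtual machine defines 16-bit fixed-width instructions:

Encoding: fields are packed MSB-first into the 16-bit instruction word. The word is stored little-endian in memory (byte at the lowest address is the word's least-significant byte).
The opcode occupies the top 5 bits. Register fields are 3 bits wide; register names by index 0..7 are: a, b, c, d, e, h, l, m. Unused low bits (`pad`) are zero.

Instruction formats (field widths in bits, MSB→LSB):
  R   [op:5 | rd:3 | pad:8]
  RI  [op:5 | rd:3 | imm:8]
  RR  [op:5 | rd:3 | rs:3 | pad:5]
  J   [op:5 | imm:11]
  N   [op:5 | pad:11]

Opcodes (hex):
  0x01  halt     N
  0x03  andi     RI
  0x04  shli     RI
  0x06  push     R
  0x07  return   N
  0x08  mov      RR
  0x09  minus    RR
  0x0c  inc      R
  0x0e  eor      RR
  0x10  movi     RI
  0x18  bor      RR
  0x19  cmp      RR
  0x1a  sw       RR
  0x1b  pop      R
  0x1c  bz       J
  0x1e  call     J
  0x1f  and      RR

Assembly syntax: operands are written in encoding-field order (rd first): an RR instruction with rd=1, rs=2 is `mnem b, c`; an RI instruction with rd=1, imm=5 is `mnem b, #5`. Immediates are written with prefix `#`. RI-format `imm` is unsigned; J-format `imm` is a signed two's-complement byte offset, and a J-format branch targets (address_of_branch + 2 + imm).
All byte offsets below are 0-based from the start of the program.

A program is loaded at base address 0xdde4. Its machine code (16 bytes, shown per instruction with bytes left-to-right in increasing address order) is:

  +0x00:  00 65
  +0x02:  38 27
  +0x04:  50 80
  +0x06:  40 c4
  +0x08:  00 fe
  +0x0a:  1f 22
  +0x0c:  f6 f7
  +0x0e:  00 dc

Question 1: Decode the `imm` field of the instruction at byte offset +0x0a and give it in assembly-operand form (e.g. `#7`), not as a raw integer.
#31

@+0a  little-endian(1f 22) = 0x221f
  opcode bits[15:11]=0x4: shli/RI
  rd@[10:8]=0x2 ⇒ c
  imm@[7:0]=0x1f ⇒ #31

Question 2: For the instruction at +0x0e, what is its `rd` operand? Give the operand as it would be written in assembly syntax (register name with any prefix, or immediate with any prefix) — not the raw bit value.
e

+0x0e: 00 dc ⇒ word 0xdc00 (little)
  opcode bits[15:11]=0x1b: pop/R
  [10:8] rd=4 = e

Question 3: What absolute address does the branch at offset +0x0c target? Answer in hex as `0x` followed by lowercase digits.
0xdde8

+0x0c: f6 f7 ⇒ word 0xf7f6 (little)
  top 5b → 0x1e → call [J]
  [10:0] imm=2038 (s11→-10) = #-10
  target = base 0xdde4 + off 0x0c + 2 + imm -10 = 0xdde8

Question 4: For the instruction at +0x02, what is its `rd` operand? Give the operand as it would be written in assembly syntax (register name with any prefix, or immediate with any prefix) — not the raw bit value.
[02] 38 27 → 0x2738
  top 5b → 0x4 → shli [RI]
  rd@[10:8]=0x7 ⇒ m
  imm@[7:0]=0x38 ⇒ #56

m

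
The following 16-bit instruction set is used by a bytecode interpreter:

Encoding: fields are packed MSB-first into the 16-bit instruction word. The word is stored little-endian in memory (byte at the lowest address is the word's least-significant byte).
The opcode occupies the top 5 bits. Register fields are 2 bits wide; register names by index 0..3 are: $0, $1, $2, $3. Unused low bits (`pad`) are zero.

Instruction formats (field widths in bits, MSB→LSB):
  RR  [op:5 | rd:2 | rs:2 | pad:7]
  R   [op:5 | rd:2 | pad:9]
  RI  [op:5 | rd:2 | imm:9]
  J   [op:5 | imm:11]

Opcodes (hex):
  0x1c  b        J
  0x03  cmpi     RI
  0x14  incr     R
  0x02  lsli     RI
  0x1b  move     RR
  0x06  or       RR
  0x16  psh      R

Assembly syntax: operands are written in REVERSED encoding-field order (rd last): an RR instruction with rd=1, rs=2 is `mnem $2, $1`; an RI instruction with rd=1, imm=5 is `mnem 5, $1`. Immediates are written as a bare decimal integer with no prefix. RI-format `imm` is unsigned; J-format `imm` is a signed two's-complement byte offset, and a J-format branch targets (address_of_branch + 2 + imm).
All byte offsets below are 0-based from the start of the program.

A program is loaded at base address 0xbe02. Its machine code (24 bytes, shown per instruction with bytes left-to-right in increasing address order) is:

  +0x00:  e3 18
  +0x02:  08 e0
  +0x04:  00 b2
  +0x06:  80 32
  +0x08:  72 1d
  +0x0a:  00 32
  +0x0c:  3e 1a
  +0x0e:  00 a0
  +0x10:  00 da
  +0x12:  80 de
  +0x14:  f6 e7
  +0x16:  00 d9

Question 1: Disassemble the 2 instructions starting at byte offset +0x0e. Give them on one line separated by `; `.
incr $0; move $0, $1

off 0x0e: read 00 a0 as little → 0xa000
  opcode bits[15:11]=0x14: incr/R
  [10:9] rd=0 = $0
off 0x10: read 00 da as little → 0xda00
  opcode bits[15:11]=0x1b: move/RR
  [10:9] rd=1 = $1
  [8:7] rs=0 = $0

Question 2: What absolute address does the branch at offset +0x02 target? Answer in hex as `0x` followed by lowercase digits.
@+02  little-endian(08 e0) = 0xe008
  opcode bits[15:11]=0x1c: b/J
  [10:0] imm=8 = 8
  target = base 0xbe02 + off 0x02 + 2 + imm 8 = 0xbe0e

0xbe0e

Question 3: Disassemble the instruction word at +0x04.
@+04  little-endian(00 b2) = 0xb200
  op=0xb200>>11=0x16 ⇒ psh (R)
  [10:9] rd=1 = $1

psh $1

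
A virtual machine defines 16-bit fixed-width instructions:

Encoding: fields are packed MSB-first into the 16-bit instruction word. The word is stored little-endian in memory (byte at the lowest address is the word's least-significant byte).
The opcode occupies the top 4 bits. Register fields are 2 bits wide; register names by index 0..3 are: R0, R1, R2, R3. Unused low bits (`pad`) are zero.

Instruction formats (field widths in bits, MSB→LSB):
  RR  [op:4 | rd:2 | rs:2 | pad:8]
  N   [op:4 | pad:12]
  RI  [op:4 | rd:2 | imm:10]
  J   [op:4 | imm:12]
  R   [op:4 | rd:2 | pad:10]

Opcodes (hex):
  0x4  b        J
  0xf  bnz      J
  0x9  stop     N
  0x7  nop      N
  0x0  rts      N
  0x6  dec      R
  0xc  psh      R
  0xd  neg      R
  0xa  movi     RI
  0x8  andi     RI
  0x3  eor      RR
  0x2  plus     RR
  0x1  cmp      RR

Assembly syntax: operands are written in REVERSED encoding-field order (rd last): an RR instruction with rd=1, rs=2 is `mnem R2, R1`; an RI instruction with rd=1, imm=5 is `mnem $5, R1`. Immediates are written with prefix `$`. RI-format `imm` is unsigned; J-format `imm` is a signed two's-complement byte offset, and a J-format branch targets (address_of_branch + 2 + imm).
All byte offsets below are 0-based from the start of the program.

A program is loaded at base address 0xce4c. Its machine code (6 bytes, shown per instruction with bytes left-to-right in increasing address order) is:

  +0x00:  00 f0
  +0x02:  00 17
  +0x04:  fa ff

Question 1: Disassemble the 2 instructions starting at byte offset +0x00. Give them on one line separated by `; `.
off 0x00: read 00 f0 as little → 0xf000
  opcode bits[15:12]=0xf: bnz/J
  [11:0] imm=0 = $0
off 0x02: read 00 17 as little → 0x1700
  opcode bits[15:12]=0x1: cmp/RR
  [11:10] rd=1 = R1
  [9:8] rs=3 = R3

bnz $0; cmp R3, R1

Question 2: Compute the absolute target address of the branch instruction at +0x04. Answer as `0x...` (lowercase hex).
@+04  little-endian(fa ff) = 0xfffa
  opcode bits[15:12]=0xf: bnz/J
  [11:0] imm=4090 (s12→-6) = $-6
  target = base 0xce4c + off 0x04 + 2 + imm -6 = 0xce4c

0xce4c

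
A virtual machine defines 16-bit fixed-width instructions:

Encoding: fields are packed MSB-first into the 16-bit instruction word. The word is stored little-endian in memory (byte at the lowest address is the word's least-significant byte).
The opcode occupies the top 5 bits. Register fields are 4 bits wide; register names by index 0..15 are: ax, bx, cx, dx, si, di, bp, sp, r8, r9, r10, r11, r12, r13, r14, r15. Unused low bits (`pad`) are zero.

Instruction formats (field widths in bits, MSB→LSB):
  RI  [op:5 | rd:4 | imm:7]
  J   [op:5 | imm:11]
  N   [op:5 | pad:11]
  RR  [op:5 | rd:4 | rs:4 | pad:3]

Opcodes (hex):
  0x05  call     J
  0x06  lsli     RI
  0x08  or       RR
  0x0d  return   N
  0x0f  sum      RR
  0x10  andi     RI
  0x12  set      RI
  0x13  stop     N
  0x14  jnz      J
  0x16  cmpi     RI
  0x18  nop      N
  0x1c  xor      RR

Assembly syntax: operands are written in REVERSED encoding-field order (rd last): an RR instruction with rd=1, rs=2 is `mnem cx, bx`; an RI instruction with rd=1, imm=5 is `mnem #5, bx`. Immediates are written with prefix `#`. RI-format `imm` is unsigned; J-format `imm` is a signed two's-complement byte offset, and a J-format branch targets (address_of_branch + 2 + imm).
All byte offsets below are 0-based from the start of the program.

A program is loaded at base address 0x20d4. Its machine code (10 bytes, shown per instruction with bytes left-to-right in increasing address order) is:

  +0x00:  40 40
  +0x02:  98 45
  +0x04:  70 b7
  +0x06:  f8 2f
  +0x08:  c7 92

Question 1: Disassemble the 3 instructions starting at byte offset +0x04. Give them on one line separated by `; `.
off 0x04: read 70 b7 as little → 0xb770
  top 5b → 0x16 → cmpi [RI]
  rd@[10:7]=0xe ⇒ r14
  imm@[6:0]=0x70 ⇒ #112
off 0x06: read f8 2f as little → 0x2ff8
  top 5b → 0x5 → call [J]
  imm@[10:0]=0x7f8 (s11→-8) ⇒ #-8
off 0x08: read c7 92 as little → 0x92c7
  top 5b → 0x12 → set [RI]
  rd@[10:7]=0x5 ⇒ di
  imm@[6:0]=0x47 ⇒ #71

cmpi #112, r14; call #-8; set #71, di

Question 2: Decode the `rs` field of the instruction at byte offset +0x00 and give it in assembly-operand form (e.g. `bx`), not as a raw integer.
r8

[00] 40 40 → 0x4040
  top 5b → 0x8 → or [RR]
  [10:7] rd=0 = ax
  [6:3] rs=8 = r8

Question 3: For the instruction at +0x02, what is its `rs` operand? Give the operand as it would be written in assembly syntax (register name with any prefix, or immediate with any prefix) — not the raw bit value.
off 0x02: read 98 45 as little → 0x4598
  op=0x4598>>11=0x8 ⇒ or (RR)
  rd: (w>>7)&0xf=0xb → r11
  rs: (w>>3)&0xf=0x3 → dx

dx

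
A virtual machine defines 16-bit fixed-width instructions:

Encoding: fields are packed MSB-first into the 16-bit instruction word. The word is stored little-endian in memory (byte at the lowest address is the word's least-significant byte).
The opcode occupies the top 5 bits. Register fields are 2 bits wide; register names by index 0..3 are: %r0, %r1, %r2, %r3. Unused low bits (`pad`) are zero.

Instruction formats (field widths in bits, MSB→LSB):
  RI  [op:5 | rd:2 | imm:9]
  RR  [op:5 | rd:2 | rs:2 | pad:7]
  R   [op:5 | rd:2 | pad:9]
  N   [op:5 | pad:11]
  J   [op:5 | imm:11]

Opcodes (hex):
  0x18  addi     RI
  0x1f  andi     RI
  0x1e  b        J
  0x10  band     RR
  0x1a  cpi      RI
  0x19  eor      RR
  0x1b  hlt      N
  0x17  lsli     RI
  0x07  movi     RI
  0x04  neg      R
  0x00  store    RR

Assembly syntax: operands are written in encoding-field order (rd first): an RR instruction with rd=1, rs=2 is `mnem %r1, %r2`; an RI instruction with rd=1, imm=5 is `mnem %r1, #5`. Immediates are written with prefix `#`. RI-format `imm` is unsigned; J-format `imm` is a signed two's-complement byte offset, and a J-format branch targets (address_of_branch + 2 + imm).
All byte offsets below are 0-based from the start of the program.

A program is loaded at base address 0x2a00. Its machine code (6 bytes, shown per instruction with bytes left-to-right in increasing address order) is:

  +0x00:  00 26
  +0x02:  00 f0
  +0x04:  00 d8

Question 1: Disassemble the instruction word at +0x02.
b #0

[02] 00 f0 → 0xf000
  opcode bits[15:11]=0x1e: b/J
  imm: (w>>0)&0x7ff=0x0 → #0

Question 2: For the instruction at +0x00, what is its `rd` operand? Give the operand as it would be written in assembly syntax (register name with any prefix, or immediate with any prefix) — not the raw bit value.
%r3

@+00  little-endian(00 26) = 0x2600
  top 5b → 0x4 → neg [R]
  [10:9] rd=3 = %r3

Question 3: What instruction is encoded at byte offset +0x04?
hlt

@+04  little-endian(00 d8) = 0xd800
  top 5b → 0x1b → hlt [N]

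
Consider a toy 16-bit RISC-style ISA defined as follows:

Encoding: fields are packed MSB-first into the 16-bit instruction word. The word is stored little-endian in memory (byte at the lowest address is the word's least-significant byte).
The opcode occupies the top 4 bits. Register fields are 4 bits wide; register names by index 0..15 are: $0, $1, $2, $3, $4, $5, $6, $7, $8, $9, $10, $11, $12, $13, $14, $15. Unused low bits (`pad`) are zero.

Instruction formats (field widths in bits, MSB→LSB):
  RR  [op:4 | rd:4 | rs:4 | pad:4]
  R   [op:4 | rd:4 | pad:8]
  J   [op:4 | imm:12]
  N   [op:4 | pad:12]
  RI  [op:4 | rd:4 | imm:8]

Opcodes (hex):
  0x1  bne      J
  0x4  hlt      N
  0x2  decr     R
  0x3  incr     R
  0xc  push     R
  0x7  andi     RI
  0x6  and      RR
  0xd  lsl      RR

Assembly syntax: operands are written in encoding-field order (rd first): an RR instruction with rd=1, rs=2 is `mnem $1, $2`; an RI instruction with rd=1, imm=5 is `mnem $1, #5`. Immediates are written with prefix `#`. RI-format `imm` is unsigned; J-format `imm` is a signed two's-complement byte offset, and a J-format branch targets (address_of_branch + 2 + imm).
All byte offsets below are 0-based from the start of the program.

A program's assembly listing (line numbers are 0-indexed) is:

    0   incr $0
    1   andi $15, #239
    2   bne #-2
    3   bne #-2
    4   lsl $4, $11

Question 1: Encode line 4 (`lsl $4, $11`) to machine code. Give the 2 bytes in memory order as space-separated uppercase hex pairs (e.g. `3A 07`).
4. lsl fields op=0xd:4|rd=4:4|rs=11:4|pad=0:4 → word d4b0h → b0 d4

B0 D4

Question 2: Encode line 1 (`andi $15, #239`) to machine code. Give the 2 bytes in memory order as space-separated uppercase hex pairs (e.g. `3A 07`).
line 1 (andi): pack op=0x7:4|rd=15:4|imm=239:8 = 0x7fef; little→ ef 7f

EF 7F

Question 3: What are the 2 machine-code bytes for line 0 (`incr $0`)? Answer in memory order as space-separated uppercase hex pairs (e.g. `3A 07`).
line 0 (incr): pack op=0x3:4|rd=0:4|pad=0:8 = 0x3000; little→ 00 30

00 30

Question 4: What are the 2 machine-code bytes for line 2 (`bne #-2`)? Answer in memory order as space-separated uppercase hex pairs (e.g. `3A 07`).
L2: bne op=0x1:4|imm=-2:12 ⇒ 0x1ffe ⇒ little fe 1f

FE 1F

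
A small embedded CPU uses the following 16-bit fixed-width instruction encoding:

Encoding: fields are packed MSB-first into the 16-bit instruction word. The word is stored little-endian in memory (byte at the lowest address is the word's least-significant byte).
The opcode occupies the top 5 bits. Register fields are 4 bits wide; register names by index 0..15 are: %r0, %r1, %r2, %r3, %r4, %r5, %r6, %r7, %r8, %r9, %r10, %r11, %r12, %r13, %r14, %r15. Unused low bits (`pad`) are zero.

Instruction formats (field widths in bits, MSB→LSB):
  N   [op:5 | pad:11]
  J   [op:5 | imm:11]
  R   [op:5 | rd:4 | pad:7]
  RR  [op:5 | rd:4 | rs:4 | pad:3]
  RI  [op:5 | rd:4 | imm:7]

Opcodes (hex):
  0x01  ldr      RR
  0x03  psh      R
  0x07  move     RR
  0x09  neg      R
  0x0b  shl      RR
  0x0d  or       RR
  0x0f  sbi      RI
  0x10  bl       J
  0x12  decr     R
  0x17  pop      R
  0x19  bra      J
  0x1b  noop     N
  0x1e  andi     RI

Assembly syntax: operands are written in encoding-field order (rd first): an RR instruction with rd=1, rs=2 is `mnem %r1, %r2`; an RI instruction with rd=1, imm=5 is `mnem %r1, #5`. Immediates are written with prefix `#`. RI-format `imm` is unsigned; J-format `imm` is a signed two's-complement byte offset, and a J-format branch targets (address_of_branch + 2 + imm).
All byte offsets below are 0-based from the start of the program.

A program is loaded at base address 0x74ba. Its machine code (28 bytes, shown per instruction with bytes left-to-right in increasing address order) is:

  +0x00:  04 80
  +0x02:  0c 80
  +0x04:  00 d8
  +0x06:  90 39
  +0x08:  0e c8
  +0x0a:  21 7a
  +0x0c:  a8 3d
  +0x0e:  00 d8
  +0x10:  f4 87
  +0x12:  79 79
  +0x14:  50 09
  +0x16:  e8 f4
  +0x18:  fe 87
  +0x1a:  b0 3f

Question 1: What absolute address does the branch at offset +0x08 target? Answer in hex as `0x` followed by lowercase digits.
0x74d2

[08] 0e c8 → 0xc80e
  op=0xc80e>>11=0x19 ⇒ bra (J)
  imm@[10:0]=0xe ⇒ #14
  target = base 0x74ba + off 0x08 + 2 + imm 14 = 0x74d2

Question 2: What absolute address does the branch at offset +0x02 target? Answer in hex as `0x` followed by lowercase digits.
off 0x02: read 0c 80 as little → 0x800c
  opcode bits[15:11]=0x10: bl/J
  imm@[10:0]=0xc ⇒ #12
  target = base 0x74ba + off 0x02 + 2 + imm 12 = 0x74ca

0x74ca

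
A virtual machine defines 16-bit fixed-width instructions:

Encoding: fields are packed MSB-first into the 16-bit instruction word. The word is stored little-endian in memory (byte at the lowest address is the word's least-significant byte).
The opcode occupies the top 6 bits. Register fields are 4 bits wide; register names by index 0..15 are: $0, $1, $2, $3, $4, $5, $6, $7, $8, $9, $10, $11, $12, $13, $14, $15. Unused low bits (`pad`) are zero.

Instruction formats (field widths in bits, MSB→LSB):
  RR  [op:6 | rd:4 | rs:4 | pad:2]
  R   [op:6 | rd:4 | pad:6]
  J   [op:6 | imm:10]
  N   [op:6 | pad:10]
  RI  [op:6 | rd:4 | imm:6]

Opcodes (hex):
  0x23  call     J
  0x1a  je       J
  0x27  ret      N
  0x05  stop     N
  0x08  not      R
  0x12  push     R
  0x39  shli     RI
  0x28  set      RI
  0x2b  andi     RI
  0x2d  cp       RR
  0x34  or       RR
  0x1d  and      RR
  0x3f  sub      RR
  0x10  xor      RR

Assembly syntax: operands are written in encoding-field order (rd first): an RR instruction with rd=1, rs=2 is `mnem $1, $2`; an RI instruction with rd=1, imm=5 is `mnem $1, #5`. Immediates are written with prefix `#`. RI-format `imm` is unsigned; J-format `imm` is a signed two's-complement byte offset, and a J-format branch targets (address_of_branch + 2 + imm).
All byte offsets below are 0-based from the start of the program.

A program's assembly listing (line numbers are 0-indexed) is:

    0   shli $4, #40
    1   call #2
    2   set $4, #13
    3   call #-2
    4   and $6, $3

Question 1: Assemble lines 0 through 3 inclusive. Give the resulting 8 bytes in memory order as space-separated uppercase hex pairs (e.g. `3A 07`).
28 E5 02 8C 0D A1 FE 8F

0. shli fields op=0x39:6|rd=4:4|imm=40:6 → word e528h → 28 e5
1. call fields op=0x23:6|imm=2:10 → word 8c02h → 02 8c
2. set fields op=0x28:6|rd=4:4|imm=13:6 → word a10dh → 0d a1
3. call fields op=0x23:6|imm=-2:10 → word 8ffeh → fe 8f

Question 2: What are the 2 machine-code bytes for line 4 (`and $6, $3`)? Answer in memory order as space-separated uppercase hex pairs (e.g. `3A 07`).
4. and fields op=0x1d:6|rd=6:4|rs=3:4|pad=0:2 → word 758ch → 8c 75

8C 75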